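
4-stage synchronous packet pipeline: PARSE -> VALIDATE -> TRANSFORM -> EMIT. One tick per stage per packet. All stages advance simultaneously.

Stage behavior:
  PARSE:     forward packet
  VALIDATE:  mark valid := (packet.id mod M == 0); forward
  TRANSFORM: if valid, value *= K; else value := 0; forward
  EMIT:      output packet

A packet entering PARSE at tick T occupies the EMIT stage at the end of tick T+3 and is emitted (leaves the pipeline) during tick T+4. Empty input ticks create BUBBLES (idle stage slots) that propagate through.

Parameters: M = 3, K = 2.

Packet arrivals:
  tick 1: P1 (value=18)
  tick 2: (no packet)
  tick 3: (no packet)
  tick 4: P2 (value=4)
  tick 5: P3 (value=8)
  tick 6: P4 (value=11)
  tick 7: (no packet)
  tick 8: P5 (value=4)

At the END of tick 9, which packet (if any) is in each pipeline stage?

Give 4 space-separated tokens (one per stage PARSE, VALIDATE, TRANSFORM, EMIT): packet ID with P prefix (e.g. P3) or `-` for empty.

Answer: - P5 - P4

Derivation:
Tick 1: [PARSE:P1(v=18,ok=F), VALIDATE:-, TRANSFORM:-, EMIT:-] out:-; in:P1
Tick 2: [PARSE:-, VALIDATE:P1(v=18,ok=F), TRANSFORM:-, EMIT:-] out:-; in:-
Tick 3: [PARSE:-, VALIDATE:-, TRANSFORM:P1(v=0,ok=F), EMIT:-] out:-; in:-
Tick 4: [PARSE:P2(v=4,ok=F), VALIDATE:-, TRANSFORM:-, EMIT:P1(v=0,ok=F)] out:-; in:P2
Tick 5: [PARSE:P3(v=8,ok=F), VALIDATE:P2(v=4,ok=F), TRANSFORM:-, EMIT:-] out:P1(v=0); in:P3
Tick 6: [PARSE:P4(v=11,ok=F), VALIDATE:P3(v=8,ok=T), TRANSFORM:P2(v=0,ok=F), EMIT:-] out:-; in:P4
Tick 7: [PARSE:-, VALIDATE:P4(v=11,ok=F), TRANSFORM:P3(v=16,ok=T), EMIT:P2(v=0,ok=F)] out:-; in:-
Tick 8: [PARSE:P5(v=4,ok=F), VALIDATE:-, TRANSFORM:P4(v=0,ok=F), EMIT:P3(v=16,ok=T)] out:P2(v=0); in:P5
Tick 9: [PARSE:-, VALIDATE:P5(v=4,ok=F), TRANSFORM:-, EMIT:P4(v=0,ok=F)] out:P3(v=16); in:-
At end of tick 9: ['-', 'P5', '-', 'P4']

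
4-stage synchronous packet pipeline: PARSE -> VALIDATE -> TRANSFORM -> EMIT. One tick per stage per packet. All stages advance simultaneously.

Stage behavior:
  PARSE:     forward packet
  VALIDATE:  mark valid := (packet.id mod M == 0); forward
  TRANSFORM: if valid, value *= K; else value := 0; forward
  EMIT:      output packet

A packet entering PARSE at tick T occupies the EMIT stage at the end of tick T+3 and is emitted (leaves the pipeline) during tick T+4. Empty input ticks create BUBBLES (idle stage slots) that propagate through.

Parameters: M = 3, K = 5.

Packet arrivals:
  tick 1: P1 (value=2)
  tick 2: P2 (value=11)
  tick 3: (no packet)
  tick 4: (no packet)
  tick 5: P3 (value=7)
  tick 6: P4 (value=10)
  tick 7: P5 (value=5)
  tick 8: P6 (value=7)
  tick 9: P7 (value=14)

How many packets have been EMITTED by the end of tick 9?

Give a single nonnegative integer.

Answer: 3

Derivation:
Tick 1: [PARSE:P1(v=2,ok=F), VALIDATE:-, TRANSFORM:-, EMIT:-] out:-; in:P1
Tick 2: [PARSE:P2(v=11,ok=F), VALIDATE:P1(v=2,ok=F), TRANSFORM:-, EMIT:-] out:-; in:P2
Tick 3: [PARSE:-, VALIDATE:P2(v=11,ok=F), TRANSFORM:P1(v=0,ok=F), EMIT:-] out:-; in:-
Tick 4: [PARSE:-, VALIDATE:-, TRANSFORM:P2(v=0,ok=F), EMIT:P1(v=0,ok=F)] out:-; in:-
Tick 5: [PARSE:P3(v=7,ok=F), VALIDATE:-, TRANSFORM:-, EMIT:P2(v=0,ok=F)] out:P1(v=0); in:P3
Tick 6: [PARSE:P4(v=10,ok=F), VALIDATE:P3(v=7,ok=T), TRANSFORM:-, EMIT:-] out:P2(v=0); in:P4
Tick 7: [PARSE:P5(v=5,ok=F), VALIDATE:P4(v=10,ok=F), TRANSFORM:P3(v=35,ok=T), EMIT:-] out:-; in:P5
Tick 8: [PARSE:P6(v=7,ok=F), VALIDATE:P5(v=5,ok=F), TRANSFORM:P4(v=0,ok=F), EMIT:P3(v=35,ok=T)] out:-; in:P6
Tick 9: [PARSE:P7(v=14,ok=F), VALIDATE:P6(v=7,ok=T), TRANSFORM:P5(v=0,ok=F), EMIT:P4(v=0,ok=F)] out:P3(v=35); in:P7
Emitted by tick 9: ['P1', 'P2', 'P3']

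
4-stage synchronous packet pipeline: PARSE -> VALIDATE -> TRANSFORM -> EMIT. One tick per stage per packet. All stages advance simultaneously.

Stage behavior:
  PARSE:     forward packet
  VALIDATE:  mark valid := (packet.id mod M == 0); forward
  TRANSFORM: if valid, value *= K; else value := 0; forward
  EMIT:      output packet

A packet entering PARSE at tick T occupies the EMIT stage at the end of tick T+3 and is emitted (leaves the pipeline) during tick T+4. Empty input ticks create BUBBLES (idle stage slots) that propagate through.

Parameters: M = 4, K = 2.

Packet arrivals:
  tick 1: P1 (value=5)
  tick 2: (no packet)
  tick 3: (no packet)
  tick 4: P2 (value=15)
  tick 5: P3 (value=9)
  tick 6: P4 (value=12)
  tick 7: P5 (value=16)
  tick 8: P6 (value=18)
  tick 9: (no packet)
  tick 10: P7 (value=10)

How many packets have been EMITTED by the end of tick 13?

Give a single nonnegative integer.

Tick 1: [PARSE:P1(v=5,ok=F), VALIDATE:-, TRANSFORM:-, EMIT:-] out:-; in:P1
Tick 2: [PARSE:-, VALIDATE:P1(v=5,ok=F), TRANSFORM:-, EMIT:-] out:-; in:-
Tick 3: [PARSE:-, VALIDATE:-, TRANSFORM:P1(v=0,ok=F), EMIT:-] out:-; in:-
Tick 4: [PARSE:P2(v=15,ok=F), VALIDATE:-, TRANSFORM:-, EMIT:P1(v=0,ok=F)] out:-; in:P2
Tick 5: [PARSE:P3(v=9,ok=F), VALIDATE:P2(v=15,ok=F), TRANSFORM:-, EMIT:-] out:P1(v=0); in:P3
Tick 6: [PARSE:P4(v=12,ok=F), VALIDATE:P3(v=9,ok=F), TRANSFORM:P2(v=0,ok=F), EMIT:-] out:-; in:P4
Tick 7: [PARSE:P5(v=16,ok=F), VALIDATE:P4(v=12,ok=T), TRANSFORM:P3(v=0,ok=F), EMIT:P2(v=0,ok=F)] out:-; in:P5
Tick 8: [PARSE:P6(v=18,ok=F), VALIDATE:P5(v=16,ok=F), TRANSFORM:P4(v=24,ok=T), EMIT:P3(v=0,ok=F)] out:P2(v=0); in:P6
Tick 9: [PARSE:-, VALIDATE:P6(v=18,ok=F), TRANSFORM:P5(v=0,ok=F), EMIT:P4(v=24,ok=T)] out:P3(v=0); in:-
Tick 10: [PARSE:P7(v=10,ok=F), VALIDATE:-, TRANSFORM:P6(v=0,ok=F), EMIT:P5(v=0,ok=F)] out:P4(v=24); in:P7
Tick 11: [PARSE:-, VALIDATE:P7(v=10,ok=F), TRANSFORM:-, EMIT:P6(v=0,ok=F)] out:P5(v=0); in:-
Tick 12: [PARSE:-, VALIDATE:-, TRANSFORM:P7(v=0,ok=F), EMIT:-] out:P6(v=0); in:-
Tick 13: [PARSE:-, VALIDATE:-, TRANSFORM:-, EMIT:P7(v=0,ok=F)] out:-; in:-
Emitted by tick 13: ['P1', 'P2', 'P3', 'P4', 'P5', 'P6']

Answer: 6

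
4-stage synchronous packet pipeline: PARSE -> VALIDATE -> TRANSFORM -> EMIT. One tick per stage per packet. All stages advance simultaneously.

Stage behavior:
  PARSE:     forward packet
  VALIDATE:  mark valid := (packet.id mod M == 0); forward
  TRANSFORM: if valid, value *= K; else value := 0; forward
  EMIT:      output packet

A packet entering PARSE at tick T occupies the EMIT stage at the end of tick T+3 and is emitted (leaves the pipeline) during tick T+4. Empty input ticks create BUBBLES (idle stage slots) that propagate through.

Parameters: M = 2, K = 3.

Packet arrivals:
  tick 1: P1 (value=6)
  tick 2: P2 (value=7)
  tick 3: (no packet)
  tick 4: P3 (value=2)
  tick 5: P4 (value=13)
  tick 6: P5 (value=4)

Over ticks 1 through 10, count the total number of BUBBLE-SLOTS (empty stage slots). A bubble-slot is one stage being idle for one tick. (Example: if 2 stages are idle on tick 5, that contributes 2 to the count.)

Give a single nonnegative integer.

Answer: 20

Derivation:
Tick 1: [PARSE:P1(v=6,ok=F), VALIDATE:-, TRANSFORM:-, EMIT:-] out:-; bubbles=3
Tick 2: [PARSE:P2(v=7,ok=F), VALIDATE:P1(v=6,ok=F), TRANSFORM:-, EMIT:-] out:-; bubbles=2
Tick 3: [PARSE:-, VALIDATE:P2(v=7,ok=T), TRANSFORM:P1(v=0,ok=F), EMIT:-] out:-; bubbles=2
Tick 4: [PARSE:P3(v=2,ok=F), VALIDATE:-, TRANSFORM:P2(v=21,ok=T), EMIT:P1(v=0,ok=F)] out:-; bubbles=1
Tick 5: [PARSE:P4(v=13,ok=F), VALIDATE:P3(v=2,ok=F), TRANSFORM:-, EMIT:P2(v=21,ok=T)] out:P1(v=0); bubbles=1
Tick 6: [PARSE:P5(v=4,ok=F), VALIDATE:P4(v=13,ok=T), TRANSFORM:P3(v=0,ok=F), EMIT:-] out:P2(v=21); bubbles=1
Tick 7: [PARSE:-, VALIDATE:P5(v=4,ok=F), TRANSFORM:P4(v=39,ok=T), EMIT:P3(v=0,ok=F)] out:-; bubbles=1
Tick 8: [PARSE:-, VALIDATE:-, TRANSFORM:P5(v=0,ok=F), EMIT:P4(v=39,ok=T)] out:P3(v=0); bubbles=2
Tick 9: [PARSE:-, VALIDATE:-, TRANSFORM:-, EMIT:P5(v=0,ok=F)] out:P4(v=39); bubbles=3
Tick 10: [PARSE:-, VALIDATE:-, TRANSFORM:-, EMIT:-] out:P5(v=0); bubbles=4
Total bubble-slots: 20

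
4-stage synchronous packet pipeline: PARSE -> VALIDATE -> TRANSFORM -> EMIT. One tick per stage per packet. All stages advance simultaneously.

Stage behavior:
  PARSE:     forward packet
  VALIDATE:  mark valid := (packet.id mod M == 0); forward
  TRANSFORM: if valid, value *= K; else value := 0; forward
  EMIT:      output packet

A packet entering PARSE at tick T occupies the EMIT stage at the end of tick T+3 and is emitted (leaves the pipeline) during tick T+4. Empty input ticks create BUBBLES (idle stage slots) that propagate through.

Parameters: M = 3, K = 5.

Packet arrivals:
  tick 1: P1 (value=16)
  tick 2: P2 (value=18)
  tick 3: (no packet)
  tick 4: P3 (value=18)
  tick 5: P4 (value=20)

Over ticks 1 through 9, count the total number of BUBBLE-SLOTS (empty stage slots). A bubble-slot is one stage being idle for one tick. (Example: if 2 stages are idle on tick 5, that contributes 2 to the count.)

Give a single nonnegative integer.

Answer: 20

Derivation:
Tick 1: [PARSE:P1(v=16,ok=F), VALIDATE:-, TRANSFORM:-, EMIT:-] out:-; bubbles=3
Tick 2: [PARSE:P2(v=18,ok=F), VALIDATE:P1(v=16,ok=F), TRANSFORM:-, EMIT:-] out:-; bubbles=2
Tick 3: [PARSE:-, VALIDATE:P2(v=18,ok=F), TRANSFORM:P1(v=0,ok=F), EMIT:-] out:-; bubbles=2
Tick 4: [PARSE:P3(v=18,ok=F), VALIDATE:-, TRANSFORM:P2(v=0,ok=F), EMIT:P1(v=0,ok=F)] out:-; bubbles=1
Tick 5: [PARSE:P4(v=20,ok=F), VALIDATE:P3(v=18,ok=T), TRANSFORM:-, EMIT:P2(v=0,ok=F)] out:P1(v=0); bubbles=1
Tick 6: [PARSE:-, VALIDATE:P4(v=20,ok=F), TRANSFORM:P3(v=90,ok=T), EMIT:-] out:P2(v=0); bubbles=2
Tick 7: [PARSE:-, VALIDATE:-, TRANSFORM:P4(v=0,ok=F), EMIT:P3(v=90,ok=T)] out:-; bubbles=2
Tick 8: [PARSE:-, VALIDATE:-, TRANSFORM:-, EMIT:P4(v=0,ok=F)] out:P3(v=90); bubbles=3
Tick 9: [PARSE:-, VALIDATE:-, TRANSFORM:-, EMIT:-] out:P4(v=0); bubbles=4
Total bubble-slots: 20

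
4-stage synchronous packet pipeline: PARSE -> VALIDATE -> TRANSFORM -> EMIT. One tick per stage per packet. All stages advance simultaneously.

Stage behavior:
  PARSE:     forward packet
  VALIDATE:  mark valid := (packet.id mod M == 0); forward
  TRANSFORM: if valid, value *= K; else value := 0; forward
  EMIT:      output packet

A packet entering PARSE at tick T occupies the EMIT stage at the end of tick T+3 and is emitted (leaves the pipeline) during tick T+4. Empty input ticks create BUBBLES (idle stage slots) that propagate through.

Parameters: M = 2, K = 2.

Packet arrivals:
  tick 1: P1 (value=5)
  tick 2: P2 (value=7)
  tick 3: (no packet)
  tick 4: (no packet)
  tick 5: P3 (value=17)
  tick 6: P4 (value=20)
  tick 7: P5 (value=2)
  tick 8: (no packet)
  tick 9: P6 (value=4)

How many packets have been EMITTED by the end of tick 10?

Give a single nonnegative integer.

Answer: 4

Derivation:
Tick 1: [PARSE:P1(v=5,ok=F), VALIDATE:-, TRANSFORM:-, EMIT:-] out:-; in:P1
Tick 2: [PARSE:P2(v=7,ok=F), VALIDATE:P1(v=5,ok=F), TRANSFORM:-, EMIT:-] out:-; in:P2
Tick 3: [PARSE:-, VALIDATE:P2(v=7,ok=T), TRANSFORM:P1(v=0,ok=F), EMIT:-] out:-; in:-
Tick 4: [PARSE:-, VALIDATE:-, TRANSFORM:P2(v=14,ok=T), EMIT:P1(v=0,ok=F)] out:-; in:-
Tick 5: [PARSE:P3(v=17,ok=F), VALIDATE:-, TRANSFORM:-, EMIT:P2(v=14,ok=T)] out:P1(v=0); in:P3
Tick 6: [PARSE:P4(v=20,ok=F), VALIDATE:P3(v=17,ok=F), TRANSFORM:-, EMIT:-] out:P2(v=14); in:P4
Tick 7: [PARSE:P5(v=2,ok=F), VALIDATE:P4(v=20,ok=T), TRANSFORM:P3(v=0,ok=F), EMIT:-] out:-; in:P5
Tick 8: [PARSE:-, VALIDATE:P5(v=2,ok=F), TRANSFORM:P4(v=40,ok=T), EMIT:P3(v=0,ok=F)] out:-; in:-
Tick 9: [PARSE:P6(v=4,ok=F), VALIDATE:-, TRANSFORM:P5(v=0,ok=F), EMIT:P4(v=40,ok=T)] out:P3(v=0); in:P6
Tick 10: [PARSE:-, VALIDATE:P6(v=4,ok=T), TRANSFORM:-, EMIT:P5(v=0,ok=F)] out:P4(v=40); in:-
Emitted by tick 10: ['P1', 'P2', 'P3', 'P4']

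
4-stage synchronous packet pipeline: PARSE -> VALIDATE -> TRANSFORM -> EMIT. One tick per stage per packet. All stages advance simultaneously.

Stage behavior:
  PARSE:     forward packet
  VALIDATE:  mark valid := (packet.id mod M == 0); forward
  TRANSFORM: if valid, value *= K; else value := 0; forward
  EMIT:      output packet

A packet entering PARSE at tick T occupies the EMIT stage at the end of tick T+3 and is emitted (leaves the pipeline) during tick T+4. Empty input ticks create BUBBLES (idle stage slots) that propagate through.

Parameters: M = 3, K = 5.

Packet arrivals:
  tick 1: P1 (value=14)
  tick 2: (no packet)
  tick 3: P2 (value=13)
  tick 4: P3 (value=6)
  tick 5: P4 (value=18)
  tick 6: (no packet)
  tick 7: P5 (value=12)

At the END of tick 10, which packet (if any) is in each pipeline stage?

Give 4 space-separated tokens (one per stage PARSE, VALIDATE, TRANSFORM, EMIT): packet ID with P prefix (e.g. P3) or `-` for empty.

Answer: - - - P5

Derivation:
Tick 1: [PARSE:P1(v=14,ok=F), VALIDATE:-, TRANSFORM:-, EMIT:-] out:-; in:P1
Tick 2: [PARSE:-, VALIDATE:P1(v=14,ok=F), TRANSFORM:-, EMIT:-] out:-; in:-
Tick 3: [PARSE:P2(v=13,ok=F), VALIDATE:-, TRANSFORM:P1(v=0,ok=F), EMIT:-] out:-; in:P2
Tick 4: [PARSE:P3(v=6,ok=F), VALIDATE:P2(v=13,ok=F), TRANSFORM:-, EMIT:P1(v=0,ok=F)] out:-; in:P3
Tick 5: [PARSE:P4(v=18,ok=F), VALIDATE:P3(v=6,ok=T), TRANSFORM:P2(v=0,ok=F), EMIT:-] out:P1(v=0); in:P4
Tick 6: [PARSE:-, VALIDATE:P4(v=18,ok=F), TRANSFORM:P3(v=30,ok=T), EMIT:P2(v=0,ok=F)] out:-; in:-
Tick 7: [PARSE:P5(v=12,ok=F), VALIDATE:-, TRANSFORM:P4(v=0,ok=F), EMIT:P3(v=30,ok=T)] out:P2(v=0); in:P5
Tick 8: [PARSE:-, VALIDATE:P5(v=12,ok=F), TRANSFORM:-, EMIT:P4(v=0,ok=F)] out:P3(v=30); in:-
Tick 9: [PARSE:-, VALIDATE:-, TRANSFORM:P5(v=0,ok=F), EMIT:-] out:P4(v=0); in:-
Tick 10: [PARSE:-, VALIDATE:-, TRANSFORM:-, EMIT:P5(v=0,ok=F)] out:-; in:-
At end of tick 10: ['-', '-', '-', 'P5']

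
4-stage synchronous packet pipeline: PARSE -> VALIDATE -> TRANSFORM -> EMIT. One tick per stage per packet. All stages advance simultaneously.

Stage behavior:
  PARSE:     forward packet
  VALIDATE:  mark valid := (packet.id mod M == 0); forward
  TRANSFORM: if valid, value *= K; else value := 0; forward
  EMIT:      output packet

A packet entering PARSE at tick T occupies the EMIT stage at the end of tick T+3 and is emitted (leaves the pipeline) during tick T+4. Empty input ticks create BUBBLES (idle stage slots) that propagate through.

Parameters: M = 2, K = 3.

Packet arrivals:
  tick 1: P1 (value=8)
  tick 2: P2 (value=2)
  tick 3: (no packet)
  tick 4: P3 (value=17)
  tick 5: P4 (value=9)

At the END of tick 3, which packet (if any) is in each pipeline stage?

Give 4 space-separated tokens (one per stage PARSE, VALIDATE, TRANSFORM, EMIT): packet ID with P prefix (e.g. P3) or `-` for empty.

Tick 1: [PARSE:P1(v=8,ok=F), VALIDATE:-, TRANSFORM:-, EMIT:-] out:-; in:P1
Tick 2: [PARSE:P2(v=2,ok=F), VALIDATE:P1(v=8,ok=F), TRANSFORM:-, EMIT:-] out:-; in:P2
Tick 3: [PARSE:-, VALIDATE:P2(v=2,ok=T), TRANSFORM:P1(v=0,ok=F), EMIT:-] out:-; in:-
At end of tick 3: ['-', 'P2', 'P1', '-']

Answer: - P2 P1 -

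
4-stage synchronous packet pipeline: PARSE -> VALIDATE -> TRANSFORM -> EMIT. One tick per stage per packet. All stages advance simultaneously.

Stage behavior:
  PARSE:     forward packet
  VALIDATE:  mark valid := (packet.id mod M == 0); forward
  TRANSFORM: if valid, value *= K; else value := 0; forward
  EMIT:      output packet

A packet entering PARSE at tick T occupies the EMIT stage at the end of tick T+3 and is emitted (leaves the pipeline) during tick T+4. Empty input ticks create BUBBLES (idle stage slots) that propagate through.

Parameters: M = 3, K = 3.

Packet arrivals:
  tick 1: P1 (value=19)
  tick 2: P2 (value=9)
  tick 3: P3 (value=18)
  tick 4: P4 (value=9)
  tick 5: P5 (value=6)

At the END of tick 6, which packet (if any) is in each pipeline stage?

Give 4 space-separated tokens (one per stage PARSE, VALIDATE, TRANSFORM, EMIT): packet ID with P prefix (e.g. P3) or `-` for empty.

Tick 1: [PARSE:P1(v=19,ok=F), VALIDATE:-, TRANSFORM:-, EMIT:-] out:-; in:P1
Tick 2: [PARSE:P2(v=9,ok=F), VALIDATE:P1(v=19,ok=F), TRANSFORM:-, EMIT:-] out:-; in:P2
Tick 3: [PARSE:P3(v=18,ok=F), VALIDATE:P2(v=9,ok=F), TRANSFORM:P1(v=0,ok=F), EMIT:-] out:-; in:P3
Tick 4: [PARSE:P4(v=9,ok=F), VALIDATE:P3(v=18,ok=T), TRANSFORM:P2(v=0,ok=F), EMIT:P1(v=0,ok=F)] out:-; in:P4
Tick 5: [PARSE:P5(v=6,ok=F), VALIDATE:P4(v=9,ok=F), TRANSFORM:P3(v=54,ok=T), EMIT:P2(v=0,ok=F)] out:P1(v=0); in:P5
Tick 6: [PARSE:-, VALIDATE:P5(v=6,ok=F), TRANSFORM:P4(v=0,ok=F), EMIT:P3(v=54,ok=T)] out:P2(v=0); in:-
At end of tick 6: ['-', 'P5', 'P4', 'P3']

Answer: - P5 P4 P3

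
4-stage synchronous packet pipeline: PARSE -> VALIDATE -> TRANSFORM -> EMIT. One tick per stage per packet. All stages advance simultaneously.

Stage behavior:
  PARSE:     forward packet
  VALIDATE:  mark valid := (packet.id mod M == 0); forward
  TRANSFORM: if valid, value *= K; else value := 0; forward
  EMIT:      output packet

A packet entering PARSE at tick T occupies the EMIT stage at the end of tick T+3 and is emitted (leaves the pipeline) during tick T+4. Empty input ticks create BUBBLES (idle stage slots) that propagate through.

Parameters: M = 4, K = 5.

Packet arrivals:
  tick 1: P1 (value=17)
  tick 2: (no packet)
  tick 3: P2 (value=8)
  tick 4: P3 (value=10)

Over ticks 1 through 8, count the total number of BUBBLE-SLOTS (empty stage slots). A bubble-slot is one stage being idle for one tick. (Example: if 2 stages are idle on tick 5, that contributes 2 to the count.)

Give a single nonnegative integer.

Answer: 20

Derivation:
Tick 1: [PARSE:P1(v=17,ok=F), VALIDATE:-, TRANSFORM:-, EMIT:-] out:-; bubbles=3
Tick 2: [PARSE:-, VALIDATE:P1(v=17,ok=F), TRANSFORM:-, EMIT:-] out:-; bubbles=3
Tick 3: [PARSE:P2(v=8,ok=F), VALIDATE:-, TRANSFORM:P1(v=0,ok=F), EMIT:-] out:-; bubbles=2
Tick 4: [PARSE:P3(v=10,ok=F), VALIDATE:P2(v=8,ok=F), TRANSFORM:-, EMIT:P1(v=0,ok=F)] out:-; bubbles=1
Tick 5: [PARSE:-, VALIDATE:P3(v=10,ok=F), TRANSFORM:P2(v=0,ok=F), EMIT:-] out:P1(v=0); bubbles=2
Tick 6: [PARSE:-, VALIDATE:-, TRANSFORM:P3(v=0,ok=F), EMIT:P2(v=0,ok=F)] out:-; bubbles=2
Tick 7: [PARSE:-, VALIDATE:-, TRANSFORM:-, EMIT:P3(v=0,ok=F)] out:P2(v=0); bubbles=3
Tick 8: [PARSE:-, VALIDATE:-, TRANSFORM:-, EMIT:-] out:P3(v=0); bubbles=4
Total bubble-slots: 20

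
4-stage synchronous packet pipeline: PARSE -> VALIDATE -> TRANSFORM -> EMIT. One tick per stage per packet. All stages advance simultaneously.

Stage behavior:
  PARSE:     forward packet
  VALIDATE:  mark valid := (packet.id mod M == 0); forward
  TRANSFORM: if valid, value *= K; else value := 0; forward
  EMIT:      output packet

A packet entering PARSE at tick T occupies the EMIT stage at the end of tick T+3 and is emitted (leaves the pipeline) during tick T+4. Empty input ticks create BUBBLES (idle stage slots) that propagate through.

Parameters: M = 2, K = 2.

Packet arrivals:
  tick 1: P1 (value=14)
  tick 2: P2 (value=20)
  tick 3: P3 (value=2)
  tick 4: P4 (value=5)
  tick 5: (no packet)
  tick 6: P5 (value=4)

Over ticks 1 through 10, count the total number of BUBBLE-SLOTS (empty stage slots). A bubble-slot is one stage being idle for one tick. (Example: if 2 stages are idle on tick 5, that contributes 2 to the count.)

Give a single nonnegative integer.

Tick 1: [PARSE:P1(v=14,ok=F), VALIDATE:-, TRANSFORM:-, EMIT:-] out:-; bubbles=3
Tick 2: [PARSE:P2(v=20,ok=F), VALIDATE:P1(v=14,ok=F), TRANSFORM:-, EMIT:-] out:-; bubbles=2
Tick 3: [PARSE:P3(v=2,ok=F), VALIDATE:P2(v=20,ok=T), TRANSFORM:P1(v=0,ok=F), EMIT:-] out:-; bubbles=1
Tick 4: [PARSE:P4(v=5,ok=F), VALIDATE:P3(v=2,ok=F), TRANSFORM:P2(v=40,ok=T), EMIT:P1(v=0,ok=F)] out:-; bubbles=0
Tick 5: [PARSE:-, VALIDATE:P4(v=5,ok=T), TRANSFORM:P3(v=0,ok=F), EMIT:P2(v=40,ok=T)] out:P1(v=0); bubbles=1
Tick 6: [PARSE:P5(v=4,ok=F), VALIDATE:-, TRANSFORM:P4(v=10,ok=T), EMIT:P3(v=0,ok=F)] out:P2(v=40); bubbles=1
Tick 7: [PARSE:-, VALIDATE:P5(v=4,ok=F), TRANSFORM:-, EMIT:P4(v=10,ok=T)] out:P3(v=0); bubbles=2
Tick 8: [PARSE:-, VALIDATE:-, TRANSFORM:P5(v=0,ok=F), EMIT:-] out:P4(v=10); bubbles=3
Tick 9: [PARSE:-, VALIDATE:-, TRANSFORM:-, EMIT:P5(v=0,ok=F)] out:-; bubbles=3
Tick 10: [PARSE:-, VALIDATE:-, TRANSFORM:-, EMIT:-] out:P5(v=0); bubbles=4
Total bubble-slots: 20

Answer: 20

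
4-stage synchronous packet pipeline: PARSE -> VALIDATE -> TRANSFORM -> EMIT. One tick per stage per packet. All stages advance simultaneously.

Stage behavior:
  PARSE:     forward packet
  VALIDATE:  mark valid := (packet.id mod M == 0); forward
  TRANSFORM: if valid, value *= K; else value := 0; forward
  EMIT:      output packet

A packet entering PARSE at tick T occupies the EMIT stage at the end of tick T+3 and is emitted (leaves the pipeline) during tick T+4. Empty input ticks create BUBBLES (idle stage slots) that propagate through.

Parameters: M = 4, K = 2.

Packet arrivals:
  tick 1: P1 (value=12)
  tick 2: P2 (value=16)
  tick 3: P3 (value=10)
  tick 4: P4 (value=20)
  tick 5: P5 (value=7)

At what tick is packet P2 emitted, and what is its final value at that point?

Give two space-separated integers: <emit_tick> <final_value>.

Answer: 6 0

Derivation:
Tick 1: [PARSE:P1(v=12,ok=F), VALIDATE:-, TRANSFORM:-, EMIT:-] out:-; in:P1
Tick 2: [PARSE:P2(v=16,ok=F), VALIDATE:P1(v=12,ok=F), TRANSFORM:-, EMIT:-] out:-; in:P2
Tick 3: [PARSE:P3(v=10,ok=F), VALIDATE:P2(v=16,ok=F), TRANSFORM:P1(v=0,ok=F), EMIT:-] out:-; in:P3
Tick 4: [PARSE:P4(v=20,ok=F), VALIDATE:P3(v=10,ok=F), TRANSFORM:P2(v=0,ok=F), EMIT:P1(v=0,ok=F)] out:-; in:P4
Tick 5: [PARSE:P5(v=7,ok=F), VALIDATE:P4(v=20,ok=T), TRANSFORM:P3(v=0,ok=F), EMIT:P2(v=0,ok=F)] out:P1(v=0); in:P5
Tick 6: [PARSE:-, VALIDATE:P5(v=7,ok=F), TRANSFORM:P4(v=40,ok=T), EMIT:P3(v=0,ok=F)] out:P2(v=0); in:-
Tick 7: [PARSE:-, VALIDATE:-, TRANSFORM:P5(v=0,ok=F), EMIT:P4(v=40,ok=T)] out:P3(v=0); in:-
Tick 8: [PARSE:-, VALIDATE:-, TRANSFORM:-, EMIT:P5(v=0,ok=F)] out:P4(v=40); in:-
Tick 9: [PARSE:-, VALIDATE:-, TRANSFORM:-, EMIT:-] out:P5(v=0); in:-
P2: arrives tick 2, valid=False (id=2, id%4=2), emit tick 6, final value 0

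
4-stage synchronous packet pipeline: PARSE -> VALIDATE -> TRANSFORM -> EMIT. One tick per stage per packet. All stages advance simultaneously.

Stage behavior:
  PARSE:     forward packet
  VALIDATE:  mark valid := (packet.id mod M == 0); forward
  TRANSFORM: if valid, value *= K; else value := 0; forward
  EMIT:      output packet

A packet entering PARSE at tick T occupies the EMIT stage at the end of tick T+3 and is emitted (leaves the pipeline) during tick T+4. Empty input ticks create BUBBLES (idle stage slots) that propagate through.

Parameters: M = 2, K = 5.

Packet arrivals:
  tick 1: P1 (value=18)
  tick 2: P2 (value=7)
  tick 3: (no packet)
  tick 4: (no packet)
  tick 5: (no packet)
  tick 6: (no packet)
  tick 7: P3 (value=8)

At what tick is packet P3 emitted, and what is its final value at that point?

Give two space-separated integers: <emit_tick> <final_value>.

Answer: 11 0

Derivation:
Tick 1: [PARSE:P1(v=18,ok=F), VALIDATE:-, TRANSFORM:-, EMIT:-] out:-; in:P1
Tick 2: [PARSE:P2(v=7,ok=F), VALIDATE:P1(v=18,ok=F), TRANSFORM:-, EMIT:-] out:-; in:P2
Tick 3: [PARSE:-, VALIDATE:P2(v=7,ok=T), TRANSFORM:P1(v=0,ok=F), EMIT:-] out:-; in:-
Tick 4: [PARSE:-, VALIDATE:-, TRANSFORM:P2(v=35,ok=T), EMIT:P1(v=0,ok=F)] out:-; in:-
Tick 5: [PARSE:-, VALIDATE:-, TRANSFORM:-, EMIT:P2(v=35,ok=T)] out:P1(v=0); in:-
Tick 6: [PARSE:-, VALIDATE:-, TRANSFORM:-, EMIT:-] out:P2(v=35); in:-
Tick 7: [PARSE:P3(v=8,ok=F), VALIDATE:-, TRANSFORM:-, EMIT:-] out:-; in:P3
Tick 8: [PARSE:-, VALIDATE:P3(v=8,ok=F), TRANSFORM:-, EMIT:-] out:-; in:-
Tick 9: [PARSE:-, VALIDATE:-, TRANSFORM:P3(v=0,ok=F), EMIT:-] out:-; in:-
Tick 10: [PARSE:-, VALIDATE:-, TRANSFORM:-, EMIT:P3(v=0,ok=F)] out:-; in:-
Tick 11: [PARSE:-, VALIDATE:-, TRANSFORM:-, EMIT:-] out:P3(v=0); in:-
P3: arrives tick 7, valid=False (id=3, id%2=1), emit tick 11, final value 0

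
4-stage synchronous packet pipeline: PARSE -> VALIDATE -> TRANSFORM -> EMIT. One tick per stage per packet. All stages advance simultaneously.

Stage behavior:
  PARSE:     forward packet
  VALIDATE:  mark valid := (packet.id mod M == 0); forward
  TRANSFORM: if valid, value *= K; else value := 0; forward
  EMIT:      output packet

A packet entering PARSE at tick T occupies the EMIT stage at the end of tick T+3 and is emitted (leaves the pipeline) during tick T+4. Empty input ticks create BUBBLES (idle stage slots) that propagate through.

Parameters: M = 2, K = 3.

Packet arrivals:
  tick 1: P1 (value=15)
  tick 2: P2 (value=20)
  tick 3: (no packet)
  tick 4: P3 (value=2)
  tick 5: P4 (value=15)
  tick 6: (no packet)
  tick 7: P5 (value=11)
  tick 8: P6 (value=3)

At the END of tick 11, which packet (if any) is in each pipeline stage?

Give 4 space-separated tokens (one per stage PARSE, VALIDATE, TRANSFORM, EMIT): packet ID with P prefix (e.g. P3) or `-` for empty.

Answer: - - - P6

Derivation:
Tick 1: [PARSE:P1(v=15,ok=F), VALIDATE:-, TRANSFORM:-, EMIT:-] out:-; in:P1
Tick 2: [PARSE:P2(v=20,ok=F), VALIDATE:P1(v=15,ok=F), TRANSFORM:-, EMIT:-] out:-; in:P2
Tick 3: [PARSE:-, VALIDATE:P2(v=20,ok=T), TRANSFORM:P1(v=0,ok=F), EMIT:-] out:-; in:-
Tick 4: [PARSE:P3(v=2,ok=F), VALIDATE:-, TRANSFORM:P2(v=60,ok=T), EMIT:P1(v=0,ok=F)] out:-; in:P3
Tick 5: [PARSE:P4(v=15,ok=F), VALIDATE:P3(v=2,ok=F), TRANSFORM:-, EMIT:P2(v=60,ok=T)] out:P1(v=0); in:P4
Tick 6: [PARSE:-, VALIDATE:P4(v=15,ok=T), TRANSFORM:P3(v=0,ok=F), EMIT:-] out:P2(v=60); in:-
Tick 7: [PARSE:P5(v=11,ok=F), VALIDATE:-, TRANSFORM:P4(v=45,ok=T), EMIT:P3(v=0,ok=F)] out:-; in:P5
Tick 8: [PARSE:P6(v=3,ok=F), VALIDATE:P5(v=11,ok=F), TRANSFORM:-, EMIT:P4(v=45,ok=T)] out:P3(v=0); in:P6
Tick 9: [PARSE:-, VALIDATE:P6(v=3,ok=T), TRANSFORM:P5(v=0,ok=F), EMIT:-] out:P4(v=45); in:-
Tick 10: [PARSE:-, VALIDATE:-, TRANSFORM:P6(v=9,ok=T), EMIT:P5(v=0,ok=F)] out:-; in:-
Tick 11: [PARSE:-, VALIDATE:-, TRANSFORM:-, EMIT:P6(v=9,ok=T)] out:P5(v=0); in:-
At end of tick 11: ['-', '-', '-', 'P6']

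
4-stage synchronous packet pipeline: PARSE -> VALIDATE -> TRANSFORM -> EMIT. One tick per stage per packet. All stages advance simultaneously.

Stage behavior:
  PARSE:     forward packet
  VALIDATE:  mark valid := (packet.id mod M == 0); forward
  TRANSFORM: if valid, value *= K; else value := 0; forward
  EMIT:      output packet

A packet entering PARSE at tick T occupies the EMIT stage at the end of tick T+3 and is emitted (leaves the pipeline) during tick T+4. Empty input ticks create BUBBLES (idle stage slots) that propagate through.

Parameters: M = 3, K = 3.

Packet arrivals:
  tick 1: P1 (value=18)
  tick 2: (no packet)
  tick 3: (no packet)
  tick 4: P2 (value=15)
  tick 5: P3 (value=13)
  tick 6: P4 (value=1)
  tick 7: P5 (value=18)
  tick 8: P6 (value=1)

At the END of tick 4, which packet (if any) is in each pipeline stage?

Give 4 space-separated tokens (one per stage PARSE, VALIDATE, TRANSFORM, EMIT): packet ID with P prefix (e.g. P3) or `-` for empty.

Answer: P2 - - P1

Derivation:
Tick 1: [PARSE:P1(v=18,ok=F), VALIDATE:-, TRANSFORM:-, EMIT:-] out:-; in:P1
Tick 2: [PARSE:-, VALIDATE:P1(v=18,ok=F), TRANSFORM:-, EMIT:-] out:-; in:-
Tick 3: [PARSE:-, VALIDATE:-, TRANSFORM:P1(v=0,ok=F), EMIT:-] out:-; in:-
Tick 4: [PARSE:P2(v=15,ok=F), VALIDATE:-, TRANSFORM:-, EMIT:P1(v=0,ok=F)] out:-; in:P2
At end of tick 4: ['P2', '-', '-', 'P1']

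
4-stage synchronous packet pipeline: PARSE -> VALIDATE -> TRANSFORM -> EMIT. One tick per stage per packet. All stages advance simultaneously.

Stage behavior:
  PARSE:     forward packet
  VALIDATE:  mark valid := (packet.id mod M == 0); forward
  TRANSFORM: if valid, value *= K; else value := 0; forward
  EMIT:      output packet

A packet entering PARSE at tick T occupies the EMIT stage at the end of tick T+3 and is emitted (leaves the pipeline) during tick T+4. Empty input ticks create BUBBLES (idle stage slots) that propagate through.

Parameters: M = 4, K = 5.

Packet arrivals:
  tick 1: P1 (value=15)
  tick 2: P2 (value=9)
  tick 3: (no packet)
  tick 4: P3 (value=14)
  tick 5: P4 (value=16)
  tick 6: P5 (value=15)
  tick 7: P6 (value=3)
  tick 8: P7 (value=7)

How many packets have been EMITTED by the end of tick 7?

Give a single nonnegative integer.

Answer: 2

Derivation:
Tick 1: [PARSE:P1(v=15,ok=F), VALIDATE:-, TRANSFORM:-, EMIT:-] out:-; in:P1
Tick 2: [PARSE:P2(v=9,ok=F), VALIDATE:P1(v=15,ok=F), TRANSFORM:-, EMIT:-] out:-; in:P2
Tick 3: [PARSE:-, VALIDATE:P2(v=9,ok=F), TRANSFORM:P1(v=0,ok=F), EMIT:-] out:-; in:-
Tick 4: [PARSE:P3(v=14,ok=F), VALIDATE:-, TRANSFORM:P2(v=0,ok=F), EMIT:P1(v=0,ok=F)] out:-; in:P3
Tick 5: [PARSE:P4(v=16,ok=F), VALIDATE:P3(v=14,ok=F), TRANSFORM:-, EMIT:P2(v=0,ok=F)] out:P1(v=0); in:P4
Tick 6: [PARSE:P5(v=15,ok=F), VALIDATE:P4(v=16,ok=T), TRANSFORM:P3(v=0,ok=F), EMIT:-] out:P2(v=0); in:P5
Tick 7: [PARSE:P6(v=3,ok=F), VALIDATE:P5(v=15,ok=F), TRANSFORM:P4(v=80,ok=T), EMIT:P3(v=0,ok=F)] out:-; in:P6
Emitted by tick 7: ['P1', 'P2']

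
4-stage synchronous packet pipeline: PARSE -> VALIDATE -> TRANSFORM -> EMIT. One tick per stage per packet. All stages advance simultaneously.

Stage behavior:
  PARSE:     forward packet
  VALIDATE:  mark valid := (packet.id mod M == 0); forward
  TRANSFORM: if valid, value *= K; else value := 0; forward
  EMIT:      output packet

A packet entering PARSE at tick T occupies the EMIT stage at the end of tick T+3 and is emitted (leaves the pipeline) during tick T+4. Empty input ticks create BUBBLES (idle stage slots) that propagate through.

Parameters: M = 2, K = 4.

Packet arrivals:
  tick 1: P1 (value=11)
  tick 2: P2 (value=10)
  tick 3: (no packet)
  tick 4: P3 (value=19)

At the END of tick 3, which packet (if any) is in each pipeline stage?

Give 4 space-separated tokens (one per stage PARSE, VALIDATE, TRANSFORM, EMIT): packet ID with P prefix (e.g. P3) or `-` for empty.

Answer: - P2 P1 -

Derivation:
Tick 1: [PARSE:P1(v=11,ok=F), VALIDATE:-, TRANSFORM:-, EMIT:-] out:-; in:P1
Tick 2: [PARSE:P2(v=10,ok=F), VALIDATE:P1(v=11,ok=F), TRANSFORM:-, EMIT:-] out:-; in:P2
Tick 3: [PARSE:-, VALIDATE:P2(v=10,ok=T), TRANSFORM:P1(v=0,ok=F), EMIT:-] out:-; in:-
At end of tick 3: ['-', 'P2', 'P1', '-']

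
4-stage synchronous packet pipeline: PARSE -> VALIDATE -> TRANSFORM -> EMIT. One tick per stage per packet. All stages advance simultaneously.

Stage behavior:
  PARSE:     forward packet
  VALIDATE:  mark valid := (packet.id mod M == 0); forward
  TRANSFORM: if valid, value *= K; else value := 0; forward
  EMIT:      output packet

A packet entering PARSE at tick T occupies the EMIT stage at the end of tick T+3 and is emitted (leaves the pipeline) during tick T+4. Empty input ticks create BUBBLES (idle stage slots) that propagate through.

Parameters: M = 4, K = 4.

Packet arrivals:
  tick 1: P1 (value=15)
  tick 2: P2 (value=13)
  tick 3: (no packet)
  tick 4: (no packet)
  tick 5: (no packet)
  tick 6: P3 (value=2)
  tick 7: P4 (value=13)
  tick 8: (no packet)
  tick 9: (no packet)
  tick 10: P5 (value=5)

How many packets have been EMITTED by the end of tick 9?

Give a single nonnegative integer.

Tick 1: [PARSE:P1(v=15,ok=F), VALIDATE:-, TRANSFORM:-, EMIT:-] out:-; in:P1
Tick 2: [PARSE:P2(v=13,ok=F), VALIDATE:P1(v=15,ok=F), TRANSFORM:-, EMIT:-] out:-; in:P2
Tick 3: [PARSE:-, VALIDATE:P2(v=13,ok=F), TRANSFORM:P1(v=0,ok=F), EMIT:-] out:-; in:-
Tick 4: [PARSE:-, VALIDATE:-, TRANSFORM:P2(v=0,ok=F), EMIT:P1(v=0,ok=F)] out:-; in:-
Tick 5: [PARSE:-, VALIDATE:-, TRANSFORM:-, EMIT:P2(v=0,ok=F)] out:P1(v=0); in:-
Tick 6: [PARSE:P3(v=2,ok=F), VALIDATE:-, TRANSFORM:-, EMIT:-] out:P2(v=0); in:P3
Tick 7: [PARSE:P4(v=13,ok=F), VALIDATE:P3(v=2,ok=F), TRANSFORM:-, EMIT:-] out:-; in:P4
Tick 8: [PARSE:-, VALIDATE:P4(v=13,ok=T), TRANSFORM:P3(v=0,ok=F), EMIT:-] out:-; in:-
Tick 9: [PARSE:-, VALIDATE:-, TRANSFORM:P4(v=52,ok=T), EMIT:P3(v=0,ok=F)] out:-; in:-
Emitted by tick 9: ['P1', 'P2']

Answer: 2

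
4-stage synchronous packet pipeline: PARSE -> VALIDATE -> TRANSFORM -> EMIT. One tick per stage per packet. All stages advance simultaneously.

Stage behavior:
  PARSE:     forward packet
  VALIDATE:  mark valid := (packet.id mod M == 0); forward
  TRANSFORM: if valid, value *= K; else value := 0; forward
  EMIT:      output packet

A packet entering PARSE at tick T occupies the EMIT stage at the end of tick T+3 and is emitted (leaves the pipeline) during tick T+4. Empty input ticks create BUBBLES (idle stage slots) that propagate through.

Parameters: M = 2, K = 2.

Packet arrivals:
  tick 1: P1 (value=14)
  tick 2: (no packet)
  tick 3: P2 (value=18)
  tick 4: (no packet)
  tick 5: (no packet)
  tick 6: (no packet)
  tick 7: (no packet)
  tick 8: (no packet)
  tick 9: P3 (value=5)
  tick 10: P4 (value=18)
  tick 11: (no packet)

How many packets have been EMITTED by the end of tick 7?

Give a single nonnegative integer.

Answer: 2

Derivation:
Tick 1: [PARSE:P1(v=14,ok=F), VALIDATE:-, TRANSFORM:-, EMIT:-] out:-; in:P1
Tick 2: [PARSE:-, VALIDATE:P1(v=14,ok=F), TRANSFORM:-, EMIT:-] out:-; in:-
Tick 3: [PARSE:P2(v=18,ok=F), VALIDATE:-, TRANSFORM:P1(v=0,ok=F), EMIT:-] out:-; in:P2
Tick 4: [PARSE:-, VALIDATE:P2(v=18,ok=T), TRANSFORM:-, EMIT:P1(v=0,ok=F)] out:-; in:-
Tick 5: [PARSE:-, VALIDATE:-, TRANSFORM:P2(v=36,ok=T), EMIT:-] out:P1(v=0); in:-
Tick 6: [PARSE:-, VALIDATE:-, TRANSFORM:-, EMIT:P2(v=36,ok=T)] out:-; in:-
Tick 7: [PARSE:-, VALIDATE:-, TRANSFORM:-, EMIT:-] out:P2(v=36); in:-
Emitted by tick 7: ['P1', 'P2']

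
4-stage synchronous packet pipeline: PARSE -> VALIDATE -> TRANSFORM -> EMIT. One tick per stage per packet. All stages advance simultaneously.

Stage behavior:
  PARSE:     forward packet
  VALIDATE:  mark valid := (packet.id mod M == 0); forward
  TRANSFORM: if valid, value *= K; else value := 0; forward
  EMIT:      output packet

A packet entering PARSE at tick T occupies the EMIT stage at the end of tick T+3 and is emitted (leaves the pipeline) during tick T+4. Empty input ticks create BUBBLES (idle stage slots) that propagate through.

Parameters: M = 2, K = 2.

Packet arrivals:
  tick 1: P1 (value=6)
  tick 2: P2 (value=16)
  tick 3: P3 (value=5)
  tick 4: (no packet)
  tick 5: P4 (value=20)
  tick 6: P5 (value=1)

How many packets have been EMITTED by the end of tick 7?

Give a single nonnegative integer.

Answer: 3

Derivation:
Tick 1: [PARSE:P1(v=6,ok=F), VALIDATE:-, TRANSFORM:-, EMIT:-] out:-; in:P1
Tick 2: [PARSE:P2(v=16,ok=F), VALIDATE:P1(v=6,ok=F), TRANSFORM:-, EMIT:-] out:-; in:P2
Tick 3: [PARSE:P3(v=5,ok=F), VALIDATE:P2(v=16,ok=T), TRANSFORM:P1(v=0,ok=F), EMIT:-] out:-; in:P3
Tick 4: [PARSE:-, VALIDATE:P3(v=5,ok=F), TRANSFORM:P2(v=32,ok=T), EMIT:P1(v=0,ok=F)] out:-; in:-
Tick 5: [PARSE:P4(v=20,ok=F), VALIDATE:-, TRANSFORM:P3(v=0,ok=F), EMIT:P2(v=32,ok=T)] out:P1(v=0); in:P4
Tick 6: [PARSE:P5(v=1,ok=F), VALIDATE:P4(v=20,ok=T), TRANSFORM:-, EMIT:P3(v=0,ok=F)] out:P2(v=32); in:P5
Tick 7: [PARSE:-, VALIDATE:P5(v=1,ok=F), TRANSFORM:P4(v=40,ok=T), EMIT:-] out:P3(v=0); in:-
Emitted by tick 7: ['P1', 'P2', 'P3']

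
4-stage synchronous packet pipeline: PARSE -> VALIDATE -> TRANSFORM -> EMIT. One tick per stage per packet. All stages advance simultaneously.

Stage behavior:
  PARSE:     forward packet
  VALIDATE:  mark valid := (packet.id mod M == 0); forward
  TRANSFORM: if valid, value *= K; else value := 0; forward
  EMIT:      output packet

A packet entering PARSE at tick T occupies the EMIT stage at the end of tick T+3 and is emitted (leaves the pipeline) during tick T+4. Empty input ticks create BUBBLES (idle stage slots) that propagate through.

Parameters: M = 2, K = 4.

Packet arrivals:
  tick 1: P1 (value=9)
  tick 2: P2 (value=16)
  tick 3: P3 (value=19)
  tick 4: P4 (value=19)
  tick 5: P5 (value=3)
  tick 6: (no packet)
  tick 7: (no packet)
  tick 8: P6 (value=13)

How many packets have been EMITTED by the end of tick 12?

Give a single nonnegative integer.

Tick 1: [PARSE:P1(v=9,ok=F), VALIDATE:-, TRANSFORM:-, EMIT:-] out:-; in:P1
Tick 2: [PARSE:P2(v=16,ok=F), VALIDATE:P1(v=9,ok=F), TRANSFORM:-, EMIT:-] out:-; in:P2
Tick 3: [PARSE:P3(v=19,ok=F), VALIDATE:P2(v=16,ok=T), TRANSFORM:P1(v=0,ok=F), EMIT:-] out:-; in:P3
Tick 4: [PARSE:P4(v=19,ok=F), VALIDATE:P3(v=19,ok=F), TRANSFORM:P2(v=64,ok=T), EMIT:P1(v=0,ok=F)] out:-; in:P4
Tick 5: [PARSE:P5(v=3,ok=F), VALIDATE:P4(v=19,ok=T), TRANSFORM:P3(v=0,ok=F), EMIT:P2(v=64,ok=T)] out:P1(v=0); in:P5
Tick 6: [PARSE:-, VALIDATE:P5(v=3,ok=F), TRANSFORM:P4(v=76,ok=T), EMIT:P3(v=0,ok=F)] out:P2(v=64); in:-
Tick 7: [PARSE:-, VALIDATE:-, TRANSFORM:P5(v=0,ok=F), EMIT:P4(v=76,ok=T)] out:P3(v=0); in:-
Tick 8: [PARSE:P6(v=13,ok=F), VALIDATE:-, TRANSFORM:-, EMIT:P5(v=0,ok=F)] out:P4(v=76); in:P6
Tick 9: [PARSE:-, VALIDATE:P6(v=13,ok=T), TRANSFORM:-, EMIT:-] out:P5(v=0); in:-
Tick 10: [PARSE:-, VALIDATE:-, TRANSFORM:P6(v=52,ok=T), EMIT:-] out:-; in:-
Tick 11: [PARSE:-, VALIDATE:-, TRANSFORM:-, EMIT:P6(v=52,ok=T)] out:-; in:-
Tick 12: [PARSE:-, VALIDATE:-, TRANSFORM:-, EMIT:-] out:P6(v=52); in:-
Emitted by tick 12: ['P1', 'P2', 'P3', 'P4', 'P5', 'P6']

Answer: 6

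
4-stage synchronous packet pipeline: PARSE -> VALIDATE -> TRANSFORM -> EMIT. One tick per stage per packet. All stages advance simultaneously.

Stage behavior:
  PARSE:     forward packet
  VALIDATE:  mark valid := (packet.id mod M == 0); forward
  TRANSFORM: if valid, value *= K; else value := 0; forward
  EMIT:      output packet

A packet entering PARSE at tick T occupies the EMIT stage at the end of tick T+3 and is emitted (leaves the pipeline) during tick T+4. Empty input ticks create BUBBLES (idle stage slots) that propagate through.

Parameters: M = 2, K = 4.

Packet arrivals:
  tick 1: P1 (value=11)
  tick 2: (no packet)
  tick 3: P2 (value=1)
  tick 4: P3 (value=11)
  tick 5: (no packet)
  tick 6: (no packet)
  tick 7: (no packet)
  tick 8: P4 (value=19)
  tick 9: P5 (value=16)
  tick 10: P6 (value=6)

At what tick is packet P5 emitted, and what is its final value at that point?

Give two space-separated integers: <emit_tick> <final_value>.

Tick 1: [PARSE:P1(v=11,ok=F), VALIDATE:-, TRANSFORM:-, EMIT:-] out:-; in:P1
Tick 2: [PARSE:-, VALIDATE:P1(v=11,ok=F), TRANSFORM:-, EMIT:-] out:-; in:-
Tick 3: [PARSE:P2(v=1,ok=F), VALIDATE:-, TRANSFORM:P1(v=0,ok=F), EMIT:-] out:-; in:P2
Tick 4: [PARSE:P3(v=11,ok=F), VALIDATE:P2(v=1,ok=T), TRANSFORM:-, EMIT:P1(v=0,ok=F)] out:-; in:P3
Tick 5: [PARSE:-, VALIDATE:P3(v=11,ok=F), TRANSFORM:P2(v=4,ok=T), EMIT:-] out:P1(v=0); in:-
Tick 6: [PARSE:-, VALIDATE:-, TRANSFORM:P3(v=0,ok=F), EMIT:P2(v=4,ok=T)] out:-; in:-
Tick 7: [PARSE:-, VALIDATE:-, TRANSFORM:-, EMIT:P3(v=0,ok=F)] out:P2(v=4); in:-
Tick 8: [PARSE:P4(v=19,ok=F), VALIDATE:-, TRANSFORM:-, EMIT:-] out:P3(v=0); in:P4
Tick 9: [PARSE:P5(v=16,ok=F), VALIDATE:P4(v=19,ok=T), TRANSFORM:-, EMIT:-] out:-; in:P5
Tick 10: [PARSE:P6(v=6,ok=F), VALIDATE:P5(v=16,ok=F), TRANSFORM:P4(v=76,ok=T), EMIT:-] out:-; in:P6
Tick 11: [PARSE:-, VALIDATE:P6(v=6,ok=T), TRANSFORM:P5(v=0,ok=F), EMIT:P4(v=76,ok=T)] out:-; in:-
Tick 12: [PARSE:-, VALIDATE:-, TRANSFORM:P6(v=24,ok=T), EMIT:P5(v=0,ok=F)] out:P4(v=76); in:-
Tick 13: [PARSE:-, VALIDATE:-, TRANSFORM:-, EMIT:P6(v=24,ok=T)] out:P5(v=0); in:-
Tick 14: [PARSE:-, VALIDATE:-, TRANSFORM:-, EMIT:-] out:P6(v=24); in:-
P5: arrives tick 9, valid=False (id=5, id%2=1), emit tick 13, final value 0

Answer: 13 0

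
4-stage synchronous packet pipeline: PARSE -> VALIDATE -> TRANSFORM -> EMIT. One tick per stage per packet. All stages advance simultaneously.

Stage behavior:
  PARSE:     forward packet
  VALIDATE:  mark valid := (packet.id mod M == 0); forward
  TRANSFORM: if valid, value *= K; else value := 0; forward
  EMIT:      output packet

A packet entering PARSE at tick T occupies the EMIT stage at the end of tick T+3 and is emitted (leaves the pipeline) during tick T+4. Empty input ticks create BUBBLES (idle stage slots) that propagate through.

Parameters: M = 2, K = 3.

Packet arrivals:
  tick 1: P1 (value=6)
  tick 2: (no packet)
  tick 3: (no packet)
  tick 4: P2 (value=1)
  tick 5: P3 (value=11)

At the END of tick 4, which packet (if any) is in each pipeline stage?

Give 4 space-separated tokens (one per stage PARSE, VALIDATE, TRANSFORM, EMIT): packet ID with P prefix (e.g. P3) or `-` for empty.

Tick 1: [PARSE:P1(v=6,ok=F), VALIDATE:-, TRANSFORM:-, EMIT:-] out:-; in:P1
Tick 2: [PARSE:-, VALIDATE:P1(v=6,ok=F), TRANSFORM:-, EMIT:-] out:-; in:-
Tick 3: [PARSE:-, VALIDATE:-, TRANSFORM:P1(v=0,ok=F), EMIT:-] out:-; in:-
Tick 4: [PARSE:P2(v=1,ok=F), VALIDATE:-, TRANSFORM:-, EMIT:P1(v=0,ok=F)] out:-; in:P2
At end of tick 4: ['P2', '-', '-', 'P1']

Answer: P2 - - P1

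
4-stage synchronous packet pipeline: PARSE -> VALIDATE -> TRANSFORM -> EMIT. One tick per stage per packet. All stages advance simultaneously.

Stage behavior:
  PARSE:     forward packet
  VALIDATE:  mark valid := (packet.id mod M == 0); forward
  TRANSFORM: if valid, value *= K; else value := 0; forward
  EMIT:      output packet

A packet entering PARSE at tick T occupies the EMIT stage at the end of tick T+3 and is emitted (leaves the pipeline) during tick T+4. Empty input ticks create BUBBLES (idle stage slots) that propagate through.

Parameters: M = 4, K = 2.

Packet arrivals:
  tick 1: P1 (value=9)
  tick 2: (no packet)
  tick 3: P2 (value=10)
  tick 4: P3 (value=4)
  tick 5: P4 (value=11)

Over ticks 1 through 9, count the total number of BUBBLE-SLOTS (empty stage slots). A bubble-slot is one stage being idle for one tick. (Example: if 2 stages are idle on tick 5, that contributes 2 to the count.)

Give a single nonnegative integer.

Answer: 20

Derivation:
Tick 1: [PARSE:P1(v=9,ok=F), VALIDATE:-, TRANSFORM:-, EMIT:-] out:-; bubbles=3
Tick 2: [PARSE:-, VALIDATE:P1(v=9,ok=F), TRANSFORM:-, EMIT:-] out:-; bubbles=3
Tick 3: [PARSE:P2(v=10,ok=F), VALIDATE:-, TRANSFORM:P1(v=0,ok=F), EMIT:-] out:-; bubbles=2
Tick 4: [PARSE:P3(v=4,ok=F), VALIDATE:P2(v=10,ok=F), TRANSFORM:-, EMIT:P1(v=0,ok=F)] out:-; bubbles=1
Tick 5: [PARSE:P4(v=11,ok=F), VALIDATE:P3(v=4,ok=F), TRANSFORM:P2(v=0,ok=F), EMIT:-] out:P1(v=0); bubbles=1
Tick 6: [PARSE:-, VALIDATE:P4(v=11,ok=T), TRANSFORM:P3(v=0,ok=F), EMIT:P2(v=0,ok=F)] out:-; bubbles=1
Tick 7: [PARSE:-, VALIDATE:-, TRANSFORM:P4(v=22,ok=T), EMIT:P3(v=0,ok=F)] out:P2(v=0); bubbles=2
Tick 8: [PARSE:-, VALIDATE:-, TRANSFORM:-, EMIT:P4(v=22,ok=T)] out:P3(v=0); bubbles=3
Tick 9: [PARSE:-, VALIDATE:-, TRANSFORM:-, EMIT:-] out:P4(v=22); bubbles=4
Total bubble-slots: 20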